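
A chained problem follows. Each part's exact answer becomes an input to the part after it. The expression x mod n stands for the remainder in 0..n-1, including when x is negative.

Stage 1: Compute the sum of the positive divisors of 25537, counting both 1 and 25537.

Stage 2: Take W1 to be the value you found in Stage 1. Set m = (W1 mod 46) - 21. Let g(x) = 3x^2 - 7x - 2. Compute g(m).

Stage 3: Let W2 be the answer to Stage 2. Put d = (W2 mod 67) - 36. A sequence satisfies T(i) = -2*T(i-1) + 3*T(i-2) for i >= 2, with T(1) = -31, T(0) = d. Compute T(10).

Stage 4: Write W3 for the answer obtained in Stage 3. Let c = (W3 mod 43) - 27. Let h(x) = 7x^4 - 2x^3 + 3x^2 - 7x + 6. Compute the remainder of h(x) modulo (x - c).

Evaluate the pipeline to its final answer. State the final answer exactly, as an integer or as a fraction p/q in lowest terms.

927187

Stage 1: 25537 is prime, so its only divisors are 1 and 25537; sigma = 1 + 25537 = 25538; answer 25538
Stage 2: W1 = 25538; m = -13; 3*(-13)^2 - 7*(-13)^1 - 2 = (507) + (91) + (-2) = 596; answer 596
Stage 3: W2 = 596; d = 24; T(2) = -2*(-31) + 3*(24) = 134; iterating: T(2)=134, T(3)=-361, T(4)=1124, T(5)=-3331, T(6)=10034, T(7)=-30061, T(8)=90224, T(9)=-270631, T(10)=811934; answer 811934
Stage 4: W3 = 811934; c = -19; remainder = value at the root: 7*(-19)^4 - 2*(-19)^3 + 3*(-19)^2 - 7*(-19)^1 + 6 = (912247) + (13718) + (1083) + (133) + (6) = 927187; answer 927187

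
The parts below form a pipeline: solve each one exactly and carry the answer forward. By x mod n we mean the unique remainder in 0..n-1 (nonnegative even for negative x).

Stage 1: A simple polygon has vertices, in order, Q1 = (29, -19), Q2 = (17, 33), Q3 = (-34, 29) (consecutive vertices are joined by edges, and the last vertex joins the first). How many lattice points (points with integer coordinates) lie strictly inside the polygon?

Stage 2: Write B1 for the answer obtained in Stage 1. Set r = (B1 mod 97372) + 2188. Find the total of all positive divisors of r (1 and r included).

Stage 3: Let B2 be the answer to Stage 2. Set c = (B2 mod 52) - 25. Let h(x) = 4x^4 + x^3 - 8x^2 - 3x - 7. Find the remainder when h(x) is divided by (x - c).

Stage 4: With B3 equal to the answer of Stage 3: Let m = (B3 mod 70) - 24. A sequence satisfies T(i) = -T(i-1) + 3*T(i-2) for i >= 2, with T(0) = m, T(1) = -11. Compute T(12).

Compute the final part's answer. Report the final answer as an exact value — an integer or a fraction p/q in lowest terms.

Stage 1: cross terms: (29*33 - 17*-19)=1280, (17*29 - -34*33)=1615, (-34*-19 - 29*29)=-195; twice the area = |2700| = 2700; area = 1350; boundary points = 4 + 1 + 3 = 8; strictly interior points = area - boundary/2 + 1 = 1347; answer 1347
Stage 2: B1 = 1347; r = 3535; 3535 = 5 * 7 * 101; sigma = (1 + 5) * (1 + 7) * (1 + 101) = 6 * 8 * 102 = 4896; answer 4896
Stage 3: B2 = 4896; c = -17; remainder = value at the root: 4*(-17)^4 + 1*(-17)^3 - 8*(-17)^2 - 3*(-17)^1 - 7 = (334084) + (-4913) + (-2312) + (51) + (-7) = 326903; answer 326903
Stage 4: B3 = 326903; m = -21; T(2) = -1*(-11) + 3*(-21) = -52; iterating: T(2)=-52, T(3)=19, T(4)=-175, T(5)=232, T(6)=-757, T(7)=1453, T(8)=-3724, T(9)=8083, T(10)=-19255, T(11)=43504, T(12)=-101269; answer -101269

-101269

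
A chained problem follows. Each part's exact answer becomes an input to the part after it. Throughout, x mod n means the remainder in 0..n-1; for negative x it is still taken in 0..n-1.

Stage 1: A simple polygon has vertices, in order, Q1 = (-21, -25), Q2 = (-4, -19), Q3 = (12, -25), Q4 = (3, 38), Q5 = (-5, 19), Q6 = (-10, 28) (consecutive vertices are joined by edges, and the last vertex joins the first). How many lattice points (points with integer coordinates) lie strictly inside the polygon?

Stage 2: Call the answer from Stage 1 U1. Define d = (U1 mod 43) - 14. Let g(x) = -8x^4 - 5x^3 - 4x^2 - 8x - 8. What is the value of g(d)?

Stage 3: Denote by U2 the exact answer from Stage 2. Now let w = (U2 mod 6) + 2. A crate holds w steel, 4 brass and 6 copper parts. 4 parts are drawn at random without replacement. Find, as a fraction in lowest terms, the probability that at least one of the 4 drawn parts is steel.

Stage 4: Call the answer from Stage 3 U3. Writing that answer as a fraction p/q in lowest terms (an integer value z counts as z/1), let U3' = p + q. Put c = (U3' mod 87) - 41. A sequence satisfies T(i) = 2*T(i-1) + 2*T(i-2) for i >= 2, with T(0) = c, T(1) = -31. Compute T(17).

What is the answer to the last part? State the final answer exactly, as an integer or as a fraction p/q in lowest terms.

Stage 1: cross terms: (-21*-19 - -4*-25)=299, (-4*-25 - 12*-19)=328, (12*38 - 3*-25)=531, (3*19 - -5*38)=247, (-5*28 - -10*19)=50, (-10*-25 - -21*28)=838; twice the area = |2293| = 2293; area = 2293/2; boundary points = 1 + 2 + 9 + 1 + 1 + 1 = 15; strictly interior points = area - boundary/2 + 1 = 1140; answer 1140
Stage 2: U1 = 1140; d = 8; -8*(8)^4 - 5*(8)^3 - 4*(8)^2 - 8*(8)^1 - 8 = (-32768) + (-2560) + (-256) + (-64) + (-8) = -35656; answer -35656
Stage 3: U2 = -35656; w = 4; total draws C(14,4) = 1001; complement C(10,4) = 210; favorable 1001 - 210 = 791; P = 113/143; answer 113/143
Stage 4: U3 = 113/143; threaded value p + q = 256; c = 41; T(2) = 2*(-31) + 2*(41) = 20; iterating: T(2)=20, T(3)=-22, T(4)=-4, T(5)=-52, T(6)=-112, T(7)=-328, T(8)=-880, T(9)=-2416, T(10)=-6592, T(11)=-18016, T(12)=-49216, T(13)=-134464, T(14)=-367360, T(15)=-1003648, T(16)=-2742016, T(17)=-7491328; answer -7491328

-7491328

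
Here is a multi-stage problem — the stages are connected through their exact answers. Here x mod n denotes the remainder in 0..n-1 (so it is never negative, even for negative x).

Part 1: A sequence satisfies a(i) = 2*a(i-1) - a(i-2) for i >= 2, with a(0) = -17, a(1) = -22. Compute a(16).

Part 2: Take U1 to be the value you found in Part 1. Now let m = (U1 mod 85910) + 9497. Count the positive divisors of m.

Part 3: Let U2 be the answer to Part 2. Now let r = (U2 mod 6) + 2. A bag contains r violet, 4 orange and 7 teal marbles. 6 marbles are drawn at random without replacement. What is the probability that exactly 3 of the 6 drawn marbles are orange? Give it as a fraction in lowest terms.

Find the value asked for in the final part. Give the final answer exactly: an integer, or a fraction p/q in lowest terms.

12/91

Part 1: a(2) = 2*(-22) - 1*(-17) = -27; iterating: a(2)=-27, a(3)=-32, a(4)=-37, a(5)=-42, a(6)=-47, a(7)=-52, a(8)=-57, a(9)=-62, a(10)=-67, a(11)=-72, a(12)=-77, a(13)=-82, a(14)=-87, a(15)=-92, a(16)=-97; answer -97
Part 2: U1 = -97; m = 95310; 95310 = 2 * 3^3 * 5 * 353; number of divisors = (1+1) * (3+1) * (1+1) * (1+1) = 32; answer 32
Part 3: U2 = 32; r = 4; total draws C(15,6) = 5005; favorable C(4,3)*C(11,3) = 660; P = 12/91; answer 12/91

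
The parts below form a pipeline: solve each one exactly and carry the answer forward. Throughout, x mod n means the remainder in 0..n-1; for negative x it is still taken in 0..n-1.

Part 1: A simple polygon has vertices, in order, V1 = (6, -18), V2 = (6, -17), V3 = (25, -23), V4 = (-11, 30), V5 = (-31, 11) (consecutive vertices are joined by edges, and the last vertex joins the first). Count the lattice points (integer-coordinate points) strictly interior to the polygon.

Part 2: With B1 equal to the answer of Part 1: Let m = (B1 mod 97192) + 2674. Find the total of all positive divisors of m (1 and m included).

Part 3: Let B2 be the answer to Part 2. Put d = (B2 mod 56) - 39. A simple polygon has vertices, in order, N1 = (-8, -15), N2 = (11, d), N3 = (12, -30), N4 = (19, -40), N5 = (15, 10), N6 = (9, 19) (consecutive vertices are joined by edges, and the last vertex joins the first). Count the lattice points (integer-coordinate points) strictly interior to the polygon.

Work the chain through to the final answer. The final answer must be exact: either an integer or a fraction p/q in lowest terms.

Part 1: cross terms: (6*-17 - 6*-18)=6, (6*-23 - 25*-17)=287, (25*30 - -11*-23)=497, (-11*11 - -31*30)=809, (-31*-18 - 6*11)=492; twice the area = |2091| = 2091; area = 2091/2; boundary points = 1 + 1 + 1 + 1 + 1 = 5; strictly interior points = area - boundary/2 + 1 = 1044; answer 1044
Part 2: B1 = 1044; m = 3718; 3718 = 2 * 11 * 13^2; sigma = (1 + 2) * (1 + 11) * (1 + 13 + 169) = 3 * 12 * 183 = 6588; answer 6588
Part 3: B2 = 6588; d = -3; cross terms: (-8*-3 - 11*-15)=189, (11*-30 - 12*-3)=-294, (12*-40 - 19*-30)=90, (19*10 - 15*-40)=790, (15*19 - 9*10)=195, (9*-15 - -8*19)=17; twice the area = |987| = 987; area = 987/2; boundary points = 1 + 1 + 1 + 2 + 3 + 17 = 25; strictly interior points = area - boundary/2 + 1 = 482; answer 482

482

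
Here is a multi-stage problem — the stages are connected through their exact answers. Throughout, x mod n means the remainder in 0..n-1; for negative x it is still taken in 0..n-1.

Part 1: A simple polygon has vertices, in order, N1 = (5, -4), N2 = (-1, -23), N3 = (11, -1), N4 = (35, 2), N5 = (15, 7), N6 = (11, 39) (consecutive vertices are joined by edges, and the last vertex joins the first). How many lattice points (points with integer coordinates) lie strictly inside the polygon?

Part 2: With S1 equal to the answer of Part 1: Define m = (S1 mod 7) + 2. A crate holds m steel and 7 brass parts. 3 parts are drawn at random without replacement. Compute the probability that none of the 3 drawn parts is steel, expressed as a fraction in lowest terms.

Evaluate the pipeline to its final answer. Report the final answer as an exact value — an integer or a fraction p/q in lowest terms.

7/33

Part 1: cross terms: (5*-23 - -1*-4)=-119, (-1*-1 - 11*-23)=254, (11*2 - 35*-1)=57, (35*7 - 15*2)=215, (15*39 - 11*7)=508, (11*-4 - 5*39)=-239; twice the area = |676| = 676; area = 338; boundary points = 1 + 2 + 3 + 5 + 4 + 1 = 16; strictly interior points = area - boundary/2 + 1 = 331; answer 331
Part 2: S1 = 331; m = 4; total draws C(11,3) = 165; favorable C(7,3) = 35; P = 7/33; answer 7/33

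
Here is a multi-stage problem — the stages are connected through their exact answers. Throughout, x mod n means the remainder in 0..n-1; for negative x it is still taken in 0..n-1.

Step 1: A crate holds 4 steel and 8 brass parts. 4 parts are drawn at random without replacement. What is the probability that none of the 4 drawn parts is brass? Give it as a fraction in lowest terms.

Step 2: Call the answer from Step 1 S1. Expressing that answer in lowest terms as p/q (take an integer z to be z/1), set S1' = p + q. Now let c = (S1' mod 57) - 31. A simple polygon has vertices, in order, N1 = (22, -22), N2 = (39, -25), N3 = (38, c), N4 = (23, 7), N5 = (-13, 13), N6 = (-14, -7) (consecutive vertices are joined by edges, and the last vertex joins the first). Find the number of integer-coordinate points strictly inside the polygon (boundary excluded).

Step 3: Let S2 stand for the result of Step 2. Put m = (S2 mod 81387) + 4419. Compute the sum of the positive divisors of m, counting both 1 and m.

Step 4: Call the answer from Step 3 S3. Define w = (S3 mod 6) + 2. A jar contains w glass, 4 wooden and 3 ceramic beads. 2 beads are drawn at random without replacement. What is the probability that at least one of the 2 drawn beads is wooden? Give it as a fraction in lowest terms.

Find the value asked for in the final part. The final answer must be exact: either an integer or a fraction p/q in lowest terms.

Step 1: total draws C(12,4) = 495; favorable C(4,4) = 1; P = 1/495; answer 1/495
Step 2: S1 = 1/495; threaded value p + q = 496; c = 9; cross terms: (22*-25 - 39*-22)=308, (39*9 - 38*-25)=1301, (38*7 - 23*9)=59, (23*13 - -13*7)=390, (-13*-7 - -14*13)=273, (-14*-22 - 22*-7)=462; twice the area = |2793| = 2793; area = 2793/2; boundary points = 1 + 1 + 1 + 6 + 1 + 3 = 13; strictly interior points = area - boundary/2 + 1 = 1391; answer 1391
Step 3: S2 = 1391; m = 5810; 5810 = 2 * 5 * 7 * 83; sigma = (1 + 2) * (1 + 5) * (1 + 7) * (1 + 83) = 3 * 6 * 8 * 84 = 12096; answer 12096
Step 4: S3 = 12096; w = 2; total draws C(9,2) = 36; complement C(5,2) = 10; favorable 36 - 10 = 26; P = 13/18; answer 13/18

13/18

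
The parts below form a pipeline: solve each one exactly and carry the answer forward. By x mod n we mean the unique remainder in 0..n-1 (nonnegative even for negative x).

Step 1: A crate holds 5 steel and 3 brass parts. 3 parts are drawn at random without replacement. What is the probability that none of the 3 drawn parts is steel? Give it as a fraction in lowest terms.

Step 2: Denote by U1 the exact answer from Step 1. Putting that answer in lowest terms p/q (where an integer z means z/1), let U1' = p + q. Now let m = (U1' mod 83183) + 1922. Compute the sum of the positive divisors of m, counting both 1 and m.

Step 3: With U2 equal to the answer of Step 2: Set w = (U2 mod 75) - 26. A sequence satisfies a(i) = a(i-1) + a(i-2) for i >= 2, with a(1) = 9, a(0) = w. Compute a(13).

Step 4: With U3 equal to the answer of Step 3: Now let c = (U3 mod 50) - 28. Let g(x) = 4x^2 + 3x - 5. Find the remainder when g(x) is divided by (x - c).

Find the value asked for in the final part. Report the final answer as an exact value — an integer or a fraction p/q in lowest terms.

80

Step 1: total draws C(8,3) = 56; favorable C(3,3) = 1; P = 1/56; answer 1/56
Step 2: U1 = 1/56; threaded value p + q = 57; m = 1979; 1979 is prime, so its only divisors are 1 and 1979; sigma = 1 + 1979 = 1980; answer 1980
Step 3: U2 = 1980; w = 4; a(2) = 1*(9) + 1*(4) = 13; iterating: a(2)=13, a(3)=22, a(4)=35, a(5)=57, a(6)=92, a(7)=149, a(8)=241, a(9)=390, a(10)=631, a(11)=1021, a(12)=1652, a(13)=2673; answer 2673
Step 4: U3 = 2673; c = -5; remainder = value at the root: 4*(-5)^2 + 3*(-5)^1 - 5 = (100) + (-15) + (-5) = 80; answer 80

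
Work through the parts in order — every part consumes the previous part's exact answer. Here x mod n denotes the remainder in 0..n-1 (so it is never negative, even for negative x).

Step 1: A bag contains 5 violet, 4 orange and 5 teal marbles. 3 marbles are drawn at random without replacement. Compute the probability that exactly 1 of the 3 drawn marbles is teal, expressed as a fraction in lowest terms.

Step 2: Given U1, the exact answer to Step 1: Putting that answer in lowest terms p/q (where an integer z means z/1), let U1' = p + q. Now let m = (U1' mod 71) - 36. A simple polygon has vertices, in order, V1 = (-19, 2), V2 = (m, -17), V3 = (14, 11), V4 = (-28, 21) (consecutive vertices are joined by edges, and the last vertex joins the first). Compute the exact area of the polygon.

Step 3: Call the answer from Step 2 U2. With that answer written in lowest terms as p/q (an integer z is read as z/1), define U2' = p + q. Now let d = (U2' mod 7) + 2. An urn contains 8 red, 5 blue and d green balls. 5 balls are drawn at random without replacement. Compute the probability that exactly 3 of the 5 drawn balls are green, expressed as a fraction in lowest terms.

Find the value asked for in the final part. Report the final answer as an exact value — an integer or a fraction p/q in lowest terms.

Step 1: total draws C(14,3) = 364; favorable C(5,1)*C(9,2) = 180; P = 45/91; answer 45/91
Step 2: U1 = 45/91; threaded value p + q = 136; m = 29; cross terms: (-19*-17 - 29*2)=265, (29*11 - 14*-17)=557, (14*21 - -28*11)=602, (-28*2 - -19*21)=343; twice the area = |1767| = 1767; area = 1767/2; answer 1767/2
Step 3: U2 = 1767/2; threaded value p + q = 1769; d = 7; total draws C(20,5) = 15504; favorable C(7,3)*C(13,2) = 2730; P = 455/2584; answer 455/2584

455/2584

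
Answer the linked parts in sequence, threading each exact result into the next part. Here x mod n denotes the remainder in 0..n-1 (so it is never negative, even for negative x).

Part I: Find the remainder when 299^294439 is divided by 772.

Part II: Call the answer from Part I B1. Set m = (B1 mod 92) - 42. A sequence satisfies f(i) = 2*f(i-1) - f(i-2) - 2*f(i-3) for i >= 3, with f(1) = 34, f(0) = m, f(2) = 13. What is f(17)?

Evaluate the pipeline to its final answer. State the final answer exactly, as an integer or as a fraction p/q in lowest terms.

-29058

Part I: squarings mod 772: 299^1=299, 299^2=621, 299^4=413, 299^8=729, 299^16=305, 299^32=385, 299^64=1, 299^128=1, 299^256=1, 299^512=1, 299^1024=1, 299^2048=1, 299^4096=1, 299^8192=1, 299^16384=1, 299^32768=1, 299^65536=1, 299^131072=1, 299^262144=1; 299^294439 = 299^1 * 299^2 * 299^4 * 299^32 * 299^512 * 299^1024 * 299^2048 * 299^4096 * 299^8192 * 299^16384 * 299^262144 = 35 (mod 772); answer 35
Part II: B1 = 35; m = -7; f(3) = 2*(13) - 1*(34) - 2*(-7) = 6; iterating: f(3)=6, f(4)=-69, f(5)=-170, f(6)=-283, f(7)=-258, f(8)=107, f(9)=1038, f(10)=2485, f(11)=3718, f(12)=2875, f(13)=-2938, f(14)=-16187, f(15)=-35186, f(16)=-48309, f(17)=-29058; answer -29058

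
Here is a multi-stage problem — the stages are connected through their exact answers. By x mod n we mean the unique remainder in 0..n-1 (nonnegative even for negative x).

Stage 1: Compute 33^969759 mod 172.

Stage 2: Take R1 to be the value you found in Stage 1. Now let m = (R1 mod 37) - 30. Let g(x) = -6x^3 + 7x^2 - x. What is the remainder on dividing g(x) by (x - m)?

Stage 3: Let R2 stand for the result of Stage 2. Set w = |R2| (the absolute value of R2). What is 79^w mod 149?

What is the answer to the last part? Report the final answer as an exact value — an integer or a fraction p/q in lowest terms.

Stage 1: squarings mod 172: 33^1=33, 33^2=57, 33^4=153, 33^8=17, 33^16=117, 33^32=101, 33^64=53, 33^128=57, 33^256=153, 33^512=17, 33^1024=117, 33^2048=101, 33^4096=53, 33^8192=57, 33^16384=153, 33^32768=17, 33^65536=117, 33^131072=101, 33^262144=53, 33^524288=57; 33^969759 = 33^1 * 33^2 * 33^4 * 33^8 * 33^16 * 33^1024 * 33^2048 * 33^16384 * 33^32768 * 33^131072 * 33^262144 * 33^524288 = 85 (mod 172); answer 85
Stage 2: R1 = 85; m = -19; remainder = value at the root: -6*(-19)^3 + 7*(-19)^2 - 1*(-19)^1 = (41154) + (2527) + (19) = 43700; answer 43700
Stage 3: R2 = 43700; w = 43700; squarings mod 149: 79^1=79, 79^2=132, 79^4=140, 79^8=81, 79^16=5, 79^32=25, 79^64=29, 79^128=96, 79^256=127, 79^512=37, 79^1024=28, 79^2048=39, 79^4096=31, 79^8192=67, 79^16384=19, 79^32768=63; 79^43700 = 79^4 * 79^16 * 79^32 * 79^128 * 79^512 * 79^2048 * 79^8192 * 79^32768 = 88 (mod 149); answer 88

88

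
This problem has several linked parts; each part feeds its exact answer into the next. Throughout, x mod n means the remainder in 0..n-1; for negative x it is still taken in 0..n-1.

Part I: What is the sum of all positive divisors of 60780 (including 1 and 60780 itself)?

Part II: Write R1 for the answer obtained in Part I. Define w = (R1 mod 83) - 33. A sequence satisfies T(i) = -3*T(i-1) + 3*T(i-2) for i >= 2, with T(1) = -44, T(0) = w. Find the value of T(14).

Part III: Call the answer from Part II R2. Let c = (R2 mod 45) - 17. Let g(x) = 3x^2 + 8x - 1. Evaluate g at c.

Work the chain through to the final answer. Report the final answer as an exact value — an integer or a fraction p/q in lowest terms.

Part I: 60780 = 2^2 * 3 * 5 * 1013; sigma = (1 + 2 + 4) * (1 + 3) * (1 + 5) * (1 + 1013) = 7 * 4 * 6 * 1014 = 170352; answer 170352
Part II: R1 = 170352; w = 3; T(2) = -3*(-44) + 3*(3) = 141; iterating: T(2)=141, T(3)=-555, T(4)=2088, T(5)=-7929, T(6)=30051, T(7)=-113940, T(8)=431973, T(9)=-1637739, T(10)=6209136, T(11)=-23540625, T(12)=89249283, T(13)=-338369724, T(14)=1282857021; answer 1282857021
Part III: R2 = 1282857021; c = 19; 3*(19)^2 + 8*(19)^1 - 1 = (1083) + (152) + (-1) = 1234; answer 1234

1234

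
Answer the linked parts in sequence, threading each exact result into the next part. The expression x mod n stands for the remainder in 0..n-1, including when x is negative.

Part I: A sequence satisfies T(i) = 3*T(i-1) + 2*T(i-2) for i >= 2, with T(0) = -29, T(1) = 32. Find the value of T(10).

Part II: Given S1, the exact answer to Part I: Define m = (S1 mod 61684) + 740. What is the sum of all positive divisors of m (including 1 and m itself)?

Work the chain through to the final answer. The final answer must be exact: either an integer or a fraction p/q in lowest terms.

33696

Part I: T(2) = 3*(32) + 2*(-29) = 38; iterating: T(2)=38, T(3)=178, T(4)=610, T(5)=2186, T(6)=7778, T(7)=27706, T(8)=98674, T(9)=351434, T(10)=1251650; answer 1251650
Part II: S1 = 1251650; m = 18710; 18710 = 2 * 5 * 1871; sigma = (1 + 2) * (1 + 5) * (1 + 1871) = 3 * 6 * 1872 = 33696; answer 33696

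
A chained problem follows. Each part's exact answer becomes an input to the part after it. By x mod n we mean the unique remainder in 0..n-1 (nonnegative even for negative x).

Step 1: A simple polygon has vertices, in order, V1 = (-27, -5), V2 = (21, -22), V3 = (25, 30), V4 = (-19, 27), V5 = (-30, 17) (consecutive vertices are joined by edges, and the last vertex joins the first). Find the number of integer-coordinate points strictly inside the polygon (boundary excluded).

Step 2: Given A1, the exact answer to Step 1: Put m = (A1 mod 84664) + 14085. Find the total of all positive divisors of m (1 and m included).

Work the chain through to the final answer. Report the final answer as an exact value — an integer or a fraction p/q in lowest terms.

36576

Step 1: cross terms: (-27*-22 - 21*-5)=699, (21*30 - 25*-22)=1180, (25*27 - -19*30)=1245, (-19*17 - -30*27)=487, (-30*-5 - -27*17)=609; twice the area = |4220| = 4220; area = 2110; boundary points = 1 + 4 + 1 + 1 + 1 = 8; strictly interior points = area - boundary/2 + 1 = 2107; answer 2107
Step 2: A1 = 2107; m = 16192; 16192 = 2^6 * 11 * 23; sigma = (1 + 2 + 4 + 8 + 16 + 32 + 64) * (1 + 11) * (1 + 23) = 127 * 12 * 24 = 36576; answer 36576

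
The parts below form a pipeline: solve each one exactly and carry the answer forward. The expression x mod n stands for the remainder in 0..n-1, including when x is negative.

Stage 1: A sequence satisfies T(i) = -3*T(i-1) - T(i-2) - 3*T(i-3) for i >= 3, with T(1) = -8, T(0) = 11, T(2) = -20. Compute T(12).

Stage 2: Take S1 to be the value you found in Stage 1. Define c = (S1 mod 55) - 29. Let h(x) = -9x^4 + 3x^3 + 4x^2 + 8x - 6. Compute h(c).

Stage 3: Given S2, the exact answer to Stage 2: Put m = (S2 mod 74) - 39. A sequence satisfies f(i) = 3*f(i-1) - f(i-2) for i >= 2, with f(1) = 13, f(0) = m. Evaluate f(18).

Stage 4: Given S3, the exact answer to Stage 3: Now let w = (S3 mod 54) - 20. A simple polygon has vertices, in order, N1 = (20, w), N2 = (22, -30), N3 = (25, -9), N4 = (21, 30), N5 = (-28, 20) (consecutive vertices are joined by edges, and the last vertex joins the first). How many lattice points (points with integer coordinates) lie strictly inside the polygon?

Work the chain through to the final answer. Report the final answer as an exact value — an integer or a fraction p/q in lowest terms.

Stage 1: T(3) = -3*(-20) - 1*(-8) - 3*(11) = 35; iterating: T(3)=35, T(4)=-61, T(5)=208, T(6)=-668, T(7)=1979, T(8)=-5893, T(9)=17704, T(10)=-53156, T(11)=159443, T(12)=-478285; answer -478285
Stage 2: S1 = -478285; c = 21; -9*(21)^4 + 3*(21)^3 + 4*(21)^2 + 8*(21)^1 - 6 = (-1750329) + (27783) + (1764) + (168) + (-6) = -1720620; answer -1720620
Stage 3: S2 = -1720620; m = -11; f(2) = 3*(13) - 1*(-11) = 50; iterating: f(2)=50, f(3)=137, f(4)=361, f(5)=946, f(6)=2477, f(7)=6485, f(8)=16978, f(9)=44449, f(10)=116369, f(11)=304658, f(12)=797605, f(13)=2088157, f(14)=5466866, f(15)=14312441, f(16)=37470457, f(17)=98098930, f(18)=256826333; answer 256826333
Stage 4: S3 = 256826333; w = -9; cross terms: (20*-30 - 22*-9)=-402, (22*-9 - 25*-30)=552, (25*30 - 21*-9)=939, (21*20 - -28*30)=1260, (-28*-9 - 20*20)=-148; twice the area = |2201| = 2201; area = 2201/2; boundary points = 1 + 3 + 1 + 1 + 1 = 7; strictly interior points = area - boundary/2 + 1 = 1098; answer 1098

1098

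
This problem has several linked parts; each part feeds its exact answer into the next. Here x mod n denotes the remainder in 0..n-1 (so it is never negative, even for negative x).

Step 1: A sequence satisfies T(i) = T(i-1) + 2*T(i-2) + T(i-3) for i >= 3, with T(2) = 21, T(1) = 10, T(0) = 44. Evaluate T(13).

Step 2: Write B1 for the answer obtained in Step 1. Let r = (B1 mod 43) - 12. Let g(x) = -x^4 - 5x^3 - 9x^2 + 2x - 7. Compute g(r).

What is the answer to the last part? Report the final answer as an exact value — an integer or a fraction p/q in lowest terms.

-2135

Step 1: T(3) = 1*(21) + 2*(10) + 1*(44) = 85; iterating: T(3)=85, T(4)=137, T(5)=328, T(6)=687, T(7)=1480, T(8)=3182, T(9)=6829, T(10)=14673, T(11)=31513, T(12)=67688, T(13)=145387; answer 145387
Step 2: B1 = 145387; r = -8; -1*(-8)^4 - 5*(-8)^3 - 9*(-8)^2 + 2*(-8)^1 - 7 = (-4096) + (2560) + (-576) + (-16) + (-7) = -2135; answer -2135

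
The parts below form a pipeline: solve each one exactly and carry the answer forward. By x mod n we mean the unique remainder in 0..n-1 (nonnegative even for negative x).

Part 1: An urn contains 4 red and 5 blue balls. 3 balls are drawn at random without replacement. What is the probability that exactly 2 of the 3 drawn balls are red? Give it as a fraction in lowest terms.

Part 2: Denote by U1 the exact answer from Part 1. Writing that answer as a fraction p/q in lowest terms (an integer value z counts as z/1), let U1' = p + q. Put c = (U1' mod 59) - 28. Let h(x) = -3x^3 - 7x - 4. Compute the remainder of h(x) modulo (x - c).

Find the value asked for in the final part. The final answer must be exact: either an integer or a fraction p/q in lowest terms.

Part 1: total draws C(9,3) = 84; favorable C(4,2)*C(5,1) = 30; P = 5/14; answer 5/14
Part 2: U1 = 5/14; threaded value p + q = 19; c = -9; remainder = value at the root: -3*(-9)^3 - 7*(-9)^1 - 4 = (2187) + (63) + (-4) = 2246; answer 2246

2246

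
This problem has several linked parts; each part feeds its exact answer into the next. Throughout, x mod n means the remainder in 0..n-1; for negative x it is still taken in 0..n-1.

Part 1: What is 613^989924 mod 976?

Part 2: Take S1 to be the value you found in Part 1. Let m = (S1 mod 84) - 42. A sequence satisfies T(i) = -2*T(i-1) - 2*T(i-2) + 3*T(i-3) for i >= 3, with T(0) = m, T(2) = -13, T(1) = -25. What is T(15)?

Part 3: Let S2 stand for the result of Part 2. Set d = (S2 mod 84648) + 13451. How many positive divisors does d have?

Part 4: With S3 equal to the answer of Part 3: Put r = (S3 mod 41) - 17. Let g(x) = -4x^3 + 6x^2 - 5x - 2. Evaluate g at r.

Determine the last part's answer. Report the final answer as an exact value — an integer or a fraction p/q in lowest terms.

-1115

Part 1: squarings mod 976: 613^1=613, 613^2=9, 613^4=81, 613^8=705, 613^16=241, 613^32=497, 613^64=81, 613^128=705, 613^256=241, 613^512=497, 613^1024=81, 613^2048=705, 613^4096=241, 613^8192=497, 613^16384=81, 613^32768=705, 613^65536=241, 613^131072=497, 613^262144=81, 613^524288=705; 613^989924 = 613^4 * 613^32 * 613^64 * 613^128 * 613^512 * 613^2048 * 613^4096 * 613^65536 * 613^131072 * 613^262144 * 613^524288 = 81 (mod 976); answer 81
Part 2: S1 = 81; m = 39; T(3) = -2*(-13) - 2*(-25) + 3*(39) = 193; iterating: T(3)=193, T(4)=-435, T(5)=445, T(6)=559, T(7)=-3313, T(8)=6843, T(9)=-5383, T(10)=-12859, T(11)=57013, T(12)=-104457, T(13)=56311, T(14)=267331, T(15)=-960655; answer -960655
Part 3: S2 = -960655; d = 68572; 68572 = 2^2 * 7 * 31 * 79; number of divisors = (2+1) * (1+1) * (1+1) * (1+1) = 24; answer 24
Part 4: S3 = 24; r = 7; -4*(7)^3 + 6*(7)^2 - 5*(7)^1 - 2 = (-1372) + (294) + (-35) + (-2) = -1115; answer -1115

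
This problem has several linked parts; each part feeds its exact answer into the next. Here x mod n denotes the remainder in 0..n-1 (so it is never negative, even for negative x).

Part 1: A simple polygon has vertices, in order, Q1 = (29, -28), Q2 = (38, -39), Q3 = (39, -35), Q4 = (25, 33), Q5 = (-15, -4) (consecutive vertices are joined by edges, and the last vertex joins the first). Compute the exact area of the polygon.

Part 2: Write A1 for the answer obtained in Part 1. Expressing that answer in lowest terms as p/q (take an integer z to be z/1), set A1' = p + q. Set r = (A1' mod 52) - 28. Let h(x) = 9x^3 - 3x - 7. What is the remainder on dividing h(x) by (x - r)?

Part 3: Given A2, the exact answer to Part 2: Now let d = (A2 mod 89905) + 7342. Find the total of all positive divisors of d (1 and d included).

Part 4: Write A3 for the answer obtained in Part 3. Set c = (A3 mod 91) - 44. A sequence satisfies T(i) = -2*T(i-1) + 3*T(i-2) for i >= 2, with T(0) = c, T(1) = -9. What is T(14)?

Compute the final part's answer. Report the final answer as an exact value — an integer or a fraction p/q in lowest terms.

-23914869

Part 1: cross terms: (29*-39 - 38*-28)=-67, (38*-35 - 39*-39)=191, (39*33 - 25*-35)=2162, (25*-4 - -15*33)=395, (-15*-28 - 29*-4)=536; twice the area = |3217| = 3217; area = 3217/2; answer 3217/2
Part 2: A1 = 3217/2; threaded value p + q = 3219; r = 19; remainder = value at the root: 9*(19)^3 - 3*(19)^1 - 7 = (61731) + (-57) + (-7) = 61667; answer 61667
Part 3: A2 = 61667; d = 69009; 69009 = 3 * 23003; sigma = (1 + 3) * (1 + 23003) = 4 * 23004 = 92016; answer 92016
Part 4: A3 = 92016; c = -29; T(2) = -2*(-9) + 3*(-29) = -69; iterating: T(2)=-69, T(3)=111, T(4)=-429, T(5)=1191, T(6)=-3669, T(7)=10911, T(8)=-32829, T(9)=98391, T(10)=-295269, T(11)=885711, T(12)=-2657229, T(13)=7971591, T(14)=-23914869; answer -23914869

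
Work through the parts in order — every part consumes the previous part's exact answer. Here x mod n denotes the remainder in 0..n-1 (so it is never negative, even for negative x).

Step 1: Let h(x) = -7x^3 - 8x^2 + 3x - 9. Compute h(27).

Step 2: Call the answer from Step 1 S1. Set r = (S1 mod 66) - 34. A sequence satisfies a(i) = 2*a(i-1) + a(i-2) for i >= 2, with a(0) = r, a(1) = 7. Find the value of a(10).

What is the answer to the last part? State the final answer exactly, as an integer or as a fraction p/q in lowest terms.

-7979

Step 1: -7*(27)^3 - 8*(27)^2 + 3*(27)^1 - 9 = (-137781) + (-5832) + (81) + (-9) = -143541; answer -143541
Step 2: S1 = -143541; r = -25; a(2) = 2*(7) + 1*(-25) = -11; iterating: a(2)=-11, a(3)=-15, a(4)=-41, a(5)=-97, a(6)=-235, a(7)=-567, a(8)=-1369, a(9)=-3305, a(10)=-7979; answer -7979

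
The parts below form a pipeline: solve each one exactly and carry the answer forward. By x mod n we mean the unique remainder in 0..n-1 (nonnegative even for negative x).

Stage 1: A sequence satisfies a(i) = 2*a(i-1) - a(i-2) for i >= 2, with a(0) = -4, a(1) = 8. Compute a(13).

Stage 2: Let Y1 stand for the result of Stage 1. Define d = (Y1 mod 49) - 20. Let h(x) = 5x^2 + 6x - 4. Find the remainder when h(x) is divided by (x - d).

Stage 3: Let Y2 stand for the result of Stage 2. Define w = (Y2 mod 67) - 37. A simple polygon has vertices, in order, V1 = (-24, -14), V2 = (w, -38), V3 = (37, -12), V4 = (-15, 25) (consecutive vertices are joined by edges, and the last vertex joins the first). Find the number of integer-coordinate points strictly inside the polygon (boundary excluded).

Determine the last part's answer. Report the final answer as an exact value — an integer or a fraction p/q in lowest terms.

1923

Stage 1: a(2) = 2*(8) - 1*(-4) = 20; iterating: a(2)=20, a(3)=32, a(4)=44, a(5)=56, a(6)=68, a(7)=80, a(8)=92, a(9)=104, a(10)=116, a(11)=128, a(12)=140, a(13)=152; answer 152
Stage 2: Y1 = 152; d = -15; remainder = value at the root: 5*(-15)^2 + 6*(-15)^1 - 4 = (1125) + (-90) + (-4) = 1031; answer 1031
Stage 3: Y2 = 1031; w = -11; cross terms: (-24*-38 - -11*-14)=758, (-11*-12 - 37*-38)=1538, (37*25 - -15*-12)=745, (-15*-14 - -24*25)=810; twice the area = |3851| = 3851; area = 3851/2; boundary points = 1 + 2 + 1 + 3 = 7; strictly interior points = area - boundary/2 + 1 = 1923; answer 1923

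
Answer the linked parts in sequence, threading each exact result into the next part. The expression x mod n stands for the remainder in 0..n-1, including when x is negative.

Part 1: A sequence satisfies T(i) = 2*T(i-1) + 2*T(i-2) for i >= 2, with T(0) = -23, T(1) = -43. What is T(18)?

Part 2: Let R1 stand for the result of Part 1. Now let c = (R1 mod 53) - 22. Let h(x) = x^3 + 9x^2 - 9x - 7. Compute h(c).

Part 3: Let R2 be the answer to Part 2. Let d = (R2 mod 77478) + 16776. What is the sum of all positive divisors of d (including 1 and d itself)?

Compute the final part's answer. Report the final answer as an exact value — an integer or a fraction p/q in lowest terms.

58752

Part 1: T(2) = 2*(-43) + 2*(-23) = -132; iterating: T(2)=-132, T(3)=-350, T(4)=-964, T(5)=-2628, T(6)=-7184, T(7)=-19624, T(8)=-53616, T(9)=-146480, T(10)=-400192, T(11)=-1093344, T(12)=-2987072, T(13)=-8160832, T(14)=-22295808, T(15)=-60913280, T(16)=-166418176, T(17)=-454662912, T(18)=-1242162176; answer -1242162176
Part 2: R1 = -1242162176; c = 21; 1*(21)^3 + 9*(21)^2 - 9*(21)^1 - 7 = (9261) + (3969) + (-189) + (-7) = 13034; answer 13034
Part 3: R2 = 13034; d = 29810; 29810 = 2 * 5 * 11 * 271; sigma = (1 + 2) * (1 + 5) * (1 + 11) * (1 + 271) = 3 * 6 * 12 * 272 = 58752; answer 58752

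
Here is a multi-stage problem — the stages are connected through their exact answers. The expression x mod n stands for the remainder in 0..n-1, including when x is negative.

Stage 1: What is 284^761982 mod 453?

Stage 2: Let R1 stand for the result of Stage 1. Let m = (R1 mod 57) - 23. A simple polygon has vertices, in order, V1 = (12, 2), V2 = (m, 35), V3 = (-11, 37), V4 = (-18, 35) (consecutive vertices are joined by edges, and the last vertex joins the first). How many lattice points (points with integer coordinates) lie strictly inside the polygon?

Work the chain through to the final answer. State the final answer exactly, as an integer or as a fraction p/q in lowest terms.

Stage 1: squarings mod 453: 284^1=284, 284^2=22, 284^4=31, 284^8=55, 284^16=307, 284^32=25, 284^64=172, 284^128=139, 284^256=295, 284^512=49, 284^1024=136, 284^2048=376, 284^4096=40, 284^8192=241, 284^16384=97, 284^32768=349, 284^65536=397, 284^131072=418, 284^262144=319, 284^524288=289; 284^761982 = 284^2 * 284^4 * 284^8 * 284^16 * 284^32 * 284^64 * 284^8192 * 284^32768 * 284^65536 * 284^131072 * 284^524288 = 232 (mod 453); answer 232
Stage 2: R1 = 232; m = -19; cross terms: (12*35 - -19*2)=458, (-19*37 - -11*35)=-318, (-11*35 - -18*37)=281, (-18*2 - 12*35)=-456; twice the area = |-35| = 35; area = 35/2; boundary points = 1 + 2 + 1 + 3 = 7; strictly interior points = area - boundary/2 + 1 = 15; answer 15

15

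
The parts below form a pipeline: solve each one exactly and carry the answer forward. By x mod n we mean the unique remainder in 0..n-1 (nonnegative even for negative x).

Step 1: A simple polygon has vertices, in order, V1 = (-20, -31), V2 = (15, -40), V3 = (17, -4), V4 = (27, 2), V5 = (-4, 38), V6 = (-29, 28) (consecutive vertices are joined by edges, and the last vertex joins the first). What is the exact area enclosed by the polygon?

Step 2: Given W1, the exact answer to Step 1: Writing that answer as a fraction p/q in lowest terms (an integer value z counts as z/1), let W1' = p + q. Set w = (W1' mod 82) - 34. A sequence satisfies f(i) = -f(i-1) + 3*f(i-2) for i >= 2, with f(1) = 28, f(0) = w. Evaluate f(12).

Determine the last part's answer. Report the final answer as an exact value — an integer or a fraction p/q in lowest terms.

-43696

Step 1: cross terms: (-20*-40 - 15*-31)=1265, (15*-4 - 17*-40)=620, (17*2 - 27*-4)=142, (27*38 - -4*2)=1034, (-4*28 - -29*38)=990, (-29*-31 - -20*28)=1459; twice the area = |5510| = 5510; area = 2755; answer 2755
Step 2: W1 = 2755; threaded value p + q = 2756; w = 16; f(2) = -1*(28) + 3*(16) = 20; iterating: f(2)=20, f(3)=64, f(4)=-4, f(5)=196, f(6)=-208, f(7)=796, f(8)=-1420, f(9)=3808, f(10)=-8068, f(11)=19492, f(12)=-43696; answer -43696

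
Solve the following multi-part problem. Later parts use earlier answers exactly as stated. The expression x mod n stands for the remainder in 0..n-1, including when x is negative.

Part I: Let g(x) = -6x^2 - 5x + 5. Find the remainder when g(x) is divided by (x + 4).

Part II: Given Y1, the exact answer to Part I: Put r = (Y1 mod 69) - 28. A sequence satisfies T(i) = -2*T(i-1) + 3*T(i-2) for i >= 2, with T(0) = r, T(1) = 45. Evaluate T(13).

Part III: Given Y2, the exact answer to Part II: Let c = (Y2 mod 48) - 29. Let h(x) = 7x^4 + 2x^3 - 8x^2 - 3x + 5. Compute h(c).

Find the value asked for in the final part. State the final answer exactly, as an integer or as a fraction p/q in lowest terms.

Part I: remainder = value at the root: -6*(-4)^2 - 5*(-4)^1 + 5 = (-96) + (20) + (5) = -71; answer -71
Part II: Y1 = -71; r = 39; T(2) = -2*(45) + 3*(39) = 27; iterating: T(2)=27, T(3)=81, T(4)=-81, T(5)=405, T(6)=-1053, T(7)=3321, T(8)=-9801, T(9)=29565, T(10)=-88533, T(11)=265761, T(12)=-797121, T(13)=2391525; answer 2391525
Part III: Y2 = 2391525; c = -8; 7*(-8)^4 + 2*(-8)^3 - 8*(-8)^2 - 3*(-8)^1 + 5 = (28672) + (-1024) + (-512) + (24) + (5) = 27165; answer 27165

27165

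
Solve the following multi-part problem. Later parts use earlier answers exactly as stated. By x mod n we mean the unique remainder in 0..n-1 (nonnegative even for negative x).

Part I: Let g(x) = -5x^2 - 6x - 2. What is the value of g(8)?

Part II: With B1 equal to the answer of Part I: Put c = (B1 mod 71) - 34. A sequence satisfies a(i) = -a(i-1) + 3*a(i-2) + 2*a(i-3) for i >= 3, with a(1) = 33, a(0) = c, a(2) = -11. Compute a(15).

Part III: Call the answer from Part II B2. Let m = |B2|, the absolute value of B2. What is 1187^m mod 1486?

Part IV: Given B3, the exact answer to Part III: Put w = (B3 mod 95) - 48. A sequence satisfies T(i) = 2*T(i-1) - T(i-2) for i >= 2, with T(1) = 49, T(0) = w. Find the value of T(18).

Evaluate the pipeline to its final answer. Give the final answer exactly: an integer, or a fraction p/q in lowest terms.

Part I: -5*(8)^2 - 6*(8)^1 - 2 = (-320) + (-48) + (-2) = -370; answer -370
Part II: B1 = -370; c = 22; a(3) = -1*(-11) + 3*(33) + 2*(22) = 154; iterating: a(3)=154, a(4)=-121, a(5)=561, a(6)=-616, a(7)=2057, a(8)=-2783, a(9)=7722, a(10)=-11957, a(11)=29557, a(12)=-49984, a(13)=114741, a(14)=-205579, a(15)=449834; answer 449834
Part III: B2 = 449834; m = 449834; squarings mod 1486: 1187^1=1187, 1187^2=241, 1187^4=127, 1187^8=1269, 1187^16=1023, 1187^32=385, 1187^64=1111, 1187^128=941, 1187^256=1311, 1187^512=905, 1187^1024=239, 1187^2048=653, 1187^4096=1413, 1187^8192=871, 1187^16384=781, 1187^32768=701, 1187^65536=1021, 1187^131072=755, 1187^262144=887; 1187^449834 = 1187^2 * 1187^8 * 1187^32 * 1187^256 * 1187^1024 * 1187^2048 * 1187^4096 * 1187^16384 * 1187^32768 * 1187^131072 * 1187^262144 = 981 (mod 1486); answer 981
Part IV: B3 = 981; w = -17; T(2) = 2*(49) - 1*(-17) = 115; iterating: T(2)=115, T(3)=181, T(4)=247, T(5)=313, T(6)=379, T(7)=445, T(8)=511, T(9)=577, T(10)=643, T(11)=709, T(12)=775, T(13)=841, T(14)=907, T(15)=973, T(16)=1039, T(17)=1105, T(18)=1171; answer 1171

1171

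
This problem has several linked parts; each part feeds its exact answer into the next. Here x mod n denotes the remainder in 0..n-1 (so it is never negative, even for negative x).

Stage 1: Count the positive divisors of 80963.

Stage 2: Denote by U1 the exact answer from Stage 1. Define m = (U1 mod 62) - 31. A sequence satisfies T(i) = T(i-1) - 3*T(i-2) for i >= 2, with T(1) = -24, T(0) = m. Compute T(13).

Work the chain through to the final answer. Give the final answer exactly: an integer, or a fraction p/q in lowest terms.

28296

Stage 1: 80963 is prime, so its only divisors are 1 and 80963; count = 2; answer 2
Stage 2: U1 = 2; m = -29; T(2) = 1*(-24) - 3*(-29) = 63; iterating: T(2)=63, T(3)=135, T(4)=-54, T(5)=-459, T(6)=-297, T(7)=1080, T(8)=1971, T(9)=-1269, T(10)=-7182, T(11)=-3375, T(12)=18171, T(13)=28296; answer 28296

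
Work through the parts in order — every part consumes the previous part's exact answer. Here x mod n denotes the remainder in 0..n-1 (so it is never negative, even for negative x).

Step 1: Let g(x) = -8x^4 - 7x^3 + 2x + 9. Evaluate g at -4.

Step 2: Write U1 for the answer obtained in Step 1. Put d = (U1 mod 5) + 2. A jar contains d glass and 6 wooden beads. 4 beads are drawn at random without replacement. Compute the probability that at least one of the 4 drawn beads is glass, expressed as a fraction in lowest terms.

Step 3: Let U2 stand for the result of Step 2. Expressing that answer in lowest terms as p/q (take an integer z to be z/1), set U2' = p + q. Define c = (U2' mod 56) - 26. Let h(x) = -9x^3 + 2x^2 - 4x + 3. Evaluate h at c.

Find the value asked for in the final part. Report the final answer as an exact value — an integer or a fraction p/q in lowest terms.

276

Step 1: -8*(-4)^4 - 7*(-4)^3 + 2*(-4)^1 + 9 = (-2048) + (448) + (-8) + (9) = -1599; answer -1599
Step 2: U1 = -1599; d = 3; total draws C(9,4) = 126; complement C(6,4) = 15; favorable 126 - 15 = 111; P = 37/42; answer 37/42
Step 3: U2 = 37/42; threaded value p + q = 79; c = -3; -9*(-3)^3 + 2*(-3)^2 - 4*(-3)^1 + 3 = (243) + (18) + (12) + (3) = 276; answer 276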